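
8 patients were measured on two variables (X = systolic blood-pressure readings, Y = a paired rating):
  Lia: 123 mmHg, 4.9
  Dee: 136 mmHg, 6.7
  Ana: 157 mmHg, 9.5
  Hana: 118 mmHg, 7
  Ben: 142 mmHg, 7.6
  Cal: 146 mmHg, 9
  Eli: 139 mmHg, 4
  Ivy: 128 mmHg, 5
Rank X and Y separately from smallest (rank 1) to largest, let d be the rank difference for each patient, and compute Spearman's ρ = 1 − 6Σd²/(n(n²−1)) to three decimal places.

0.619

Ranks of variable 1: 2, 4, 8, 1, 6, 7, 5, 3
Ranks of variable 2: 2, 4, 8, 5, 6, 7, 1, 3
d = r₁ − r₂: 0, 0, 0, -4, 0, 0, 4, 0
d²: 0, 0, 0, 16, 0, 0, 16, 0; Σd² = 32
ρ = 1 − 6·32/(8·63) = 1 − 192/504 = 0.619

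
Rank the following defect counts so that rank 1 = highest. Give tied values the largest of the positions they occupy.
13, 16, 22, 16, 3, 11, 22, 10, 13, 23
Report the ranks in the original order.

7, 5, 3, 5, 10, 8, 3, 9, 7, 1

Sorted (descending): 23, 22, 22, 16, 16, 13, 13, 11, 10, 3
The 2 values of 22 occupy positions 2–3 → each gets rank 3.
The 2 values of 16 occupy positions 4–5 → each gets rank 5.
The 2 values of 13 occupy positions 6–7 → each gets rank 7.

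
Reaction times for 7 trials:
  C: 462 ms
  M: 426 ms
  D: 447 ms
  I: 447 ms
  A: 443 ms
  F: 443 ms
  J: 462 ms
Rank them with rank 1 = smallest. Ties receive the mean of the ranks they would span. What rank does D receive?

Sorted (ascending): 426, 443, 443, 447, 447, 462, 462
The 2 values of 443 occupy positions 2–3 → average rank (2+3)/2 = 2.5.
The 2 values of 447 occupy positions 4–5 → average rank (4+5)/2 = 4.5.
The 2 values of 462 occupy positions 6–7 → average rank (6+7)/2 = 6.5.
D has value 447 ms → rank 4.5.

4.5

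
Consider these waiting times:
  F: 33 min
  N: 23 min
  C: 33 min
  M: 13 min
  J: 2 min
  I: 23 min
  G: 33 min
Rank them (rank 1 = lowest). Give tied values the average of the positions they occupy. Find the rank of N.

Sorted (ascending): 2, 13, 23, 23, 33, 33, 33
The 2 values of 23 occupy positions 3–4 → average rank (3+4)/2 = 3.5.
The 3 values of 33 occupy positions 5–7 → average rank 6.
N has value 23 min → rank 3.5.

3.5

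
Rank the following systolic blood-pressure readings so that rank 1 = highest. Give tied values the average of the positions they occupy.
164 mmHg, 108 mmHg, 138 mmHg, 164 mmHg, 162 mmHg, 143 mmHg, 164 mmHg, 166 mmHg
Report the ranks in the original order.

Sorted (descending): 166, 164, 164, 164, 162, 143, 138, 108
The 3 values of 164 occupy positions 2–4 → average rank 3.

3, 8, 7, 3, 5, 6, 3, 1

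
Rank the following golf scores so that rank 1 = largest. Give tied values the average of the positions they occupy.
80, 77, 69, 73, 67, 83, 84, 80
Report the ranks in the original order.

3.5, 5, 7, 6, 8, 2, 1, 3.5

Sorted (descending): 84, 83, 80, 80, 77, 73, 69, 67
The 2 values of 80 occupy positions 3–4 → average rank (3+4)/2 = 3.5.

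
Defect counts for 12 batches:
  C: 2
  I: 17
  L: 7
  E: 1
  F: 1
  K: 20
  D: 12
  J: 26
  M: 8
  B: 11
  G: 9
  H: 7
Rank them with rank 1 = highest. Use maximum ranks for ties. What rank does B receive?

Sorted (descending): 26, 20, 17, 12, 11, 9, 8, 7, 7, 2, 1, 1
The 2 values of 7 occupy positions 8–9 → each gets rank 9.
The 2 values of 1 occupy positions 11–12 → each gets rank 12.
B has value 11 → rank 5.

5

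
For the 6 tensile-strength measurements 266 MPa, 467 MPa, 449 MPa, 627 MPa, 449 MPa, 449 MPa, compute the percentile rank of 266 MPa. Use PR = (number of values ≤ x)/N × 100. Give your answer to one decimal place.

N = 6.
Strictly below 266: 0. Equal to 266: 1.
PR = 1/6 × 100 = 16.7

16.7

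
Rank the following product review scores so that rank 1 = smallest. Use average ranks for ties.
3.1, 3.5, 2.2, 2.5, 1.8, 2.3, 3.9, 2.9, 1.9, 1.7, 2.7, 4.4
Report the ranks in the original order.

9, 10, 4, 6, 2, 5, 11, 8, 3, 1, 7, 12

Sorted (ascending): 1.7, 1.8, 1.9, 2.2, 2.3, 2.5, 2.7, 2.9, 3.1, 3.5, 3.9, 4.4
No ties — each value takes its position as its rank.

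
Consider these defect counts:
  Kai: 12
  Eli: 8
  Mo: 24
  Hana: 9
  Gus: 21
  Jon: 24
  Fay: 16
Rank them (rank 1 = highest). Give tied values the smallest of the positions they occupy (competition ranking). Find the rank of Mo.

1

Sorted (descending): 24, 24, 21, 16, 12, 9, 8
The 2 values of 24 occupy positions 1–2 → each gets rank 1.
Mo has value 24 → rank 1.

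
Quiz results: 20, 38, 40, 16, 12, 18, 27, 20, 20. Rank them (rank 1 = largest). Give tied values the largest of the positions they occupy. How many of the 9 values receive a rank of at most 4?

Sorted (descending): 40, 38, 27, 20, 20, 20, 18, 16, 12
The 3 values of 20 occupy positions 4–6 → each gets rank 6.
Ranks ≤ 4: {1, 2, 3} → 3 values.

3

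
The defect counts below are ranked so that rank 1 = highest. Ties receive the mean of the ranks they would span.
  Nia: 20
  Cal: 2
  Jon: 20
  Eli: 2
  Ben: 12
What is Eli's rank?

4.5

Sorted (descending): 20, 20, 12, 2, 2
The 2 values of 20 occupy positions 1–2 → average rank (1+2)/2 = 1.5.
The 2 values of 2 occupy positions 4–5 → average rank (4+5)/2 = 4.5.
Eli has value 2 → rank 4.5.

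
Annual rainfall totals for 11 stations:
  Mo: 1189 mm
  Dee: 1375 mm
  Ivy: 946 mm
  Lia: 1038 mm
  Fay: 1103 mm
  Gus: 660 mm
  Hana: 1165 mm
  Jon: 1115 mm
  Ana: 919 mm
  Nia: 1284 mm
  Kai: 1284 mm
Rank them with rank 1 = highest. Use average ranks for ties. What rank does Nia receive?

Sorted (descending): 1375, 1284, 1284, 1189, 1165, 1115, 1103, 1038, 946, 919, 660
The 2 values of 1284 occupy positions 2–3 → average rank (2+3)/2 = 2.5.
Nia has value 1284 mm → rank 2.5.

2.5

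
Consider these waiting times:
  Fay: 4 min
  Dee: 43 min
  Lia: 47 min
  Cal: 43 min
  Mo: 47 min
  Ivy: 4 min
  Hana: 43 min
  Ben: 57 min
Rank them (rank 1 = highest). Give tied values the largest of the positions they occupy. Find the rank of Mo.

Sorted (descending): 57, 47, 47, 43, 43, 43, 4, 4
The 2 values of 47 occupy positions 2–3 → each gets rank 3.
The 3 values of 43 occupy positions 4–6 → each gets rank 6.
The 2 values of 4 occupy positions 7–8 → each gets rank 8.
Mo has value 47 min → rank 3.

3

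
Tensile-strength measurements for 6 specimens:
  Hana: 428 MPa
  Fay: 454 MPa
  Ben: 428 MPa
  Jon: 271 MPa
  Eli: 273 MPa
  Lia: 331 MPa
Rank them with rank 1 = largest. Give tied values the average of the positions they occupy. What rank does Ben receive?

2.5

Sorted (descending): 454, 428, 428, 331, 273, 271
The 2 values of 428 occupy positions 2–3 → average rank (2+3)/2 = 2.5.
Ben has value 428 MPa → rank 2.5.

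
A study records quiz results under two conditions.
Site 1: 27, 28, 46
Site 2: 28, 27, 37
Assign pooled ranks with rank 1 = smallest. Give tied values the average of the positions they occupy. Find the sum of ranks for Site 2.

10

Sorted (ascending): 27, 27, 28, 28, 37, 46
The 2 values of 27 occupy positions 1–2 → average rank (1+2)/2 = 1.5.
The 2 values of 28 occupy positions 3–4 → average rank (3+4)/2 = 3.5.
Site 2 values → pooled ranks: 28→3.5, 27→1.5, 37→5
Rank sum = 3.5 + 1.5 + 5 = 10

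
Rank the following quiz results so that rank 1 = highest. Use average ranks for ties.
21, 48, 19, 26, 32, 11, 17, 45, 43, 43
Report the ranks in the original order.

Sorted (descending): 48, 45, 43, 43, 32, 26, 21, 19, 17, 11
The 2 values of 43 occupy positions 3–4 → average rank (3+4)/2 = 3.5.

7, 1, 8, 6, 5, 10, 9, 2, 3.5, 3.5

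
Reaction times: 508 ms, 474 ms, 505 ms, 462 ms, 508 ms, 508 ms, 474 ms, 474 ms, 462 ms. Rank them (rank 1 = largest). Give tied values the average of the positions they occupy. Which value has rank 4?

505

Sorted (descending): 508, 508, 508, 505, 474, 474, 474, 462, 462
The 3 values of 508 occupy positions 1–3 → average rank 2.
The 3 values of 474 occupy positions 5–7 → average rank 6.
The 2 values of 462 occupy positions 8–9 → average rank (8+9)/2 = 8.5.
Rank 4 → value 505.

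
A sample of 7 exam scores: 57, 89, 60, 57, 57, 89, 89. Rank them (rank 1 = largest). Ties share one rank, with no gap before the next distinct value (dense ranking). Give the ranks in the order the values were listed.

3, 1, 2, 3, 3, 1, 1

Sorted (descending): 89, 89, 89, 60, 57, 57, 57
The 3 values of 89 share dense rank 1.
The 3 values of 57 share dense rank 3.
Remaining distinct values take the next consecutive integers.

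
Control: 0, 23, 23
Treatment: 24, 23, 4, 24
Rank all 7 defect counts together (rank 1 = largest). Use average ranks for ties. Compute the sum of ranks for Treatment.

Sorted (descending): 24, 24, 23, 23, 23, 4, 0
The 2 values of 24 occupy positions 1–2 → average rank (1+2)/2 = 1.5.
The 3 values of 23 occupy positions 3–5 → average rank 4.
Treatment values → pooled ranks: 24→1.5, 23→4, 4→6, 24→1.5
Rank sum = 1.5 + 4 + 6 + 1.5 = 13

13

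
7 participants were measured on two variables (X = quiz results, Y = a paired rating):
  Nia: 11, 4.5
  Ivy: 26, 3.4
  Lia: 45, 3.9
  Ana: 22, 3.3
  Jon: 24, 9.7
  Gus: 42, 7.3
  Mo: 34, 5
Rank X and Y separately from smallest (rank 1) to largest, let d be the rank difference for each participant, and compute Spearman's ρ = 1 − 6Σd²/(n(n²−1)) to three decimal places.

Ranks of variable 1: 1, 4, 7, 2, 3, 6, 5
Ranks of variable 2: 4, 2, 3, 1, 7, 6, 5
d = r₁ − r₂: -3, 2, 4, 1, -4, 0, 0
d²: 9, 4, 16, 1, 16, 0, 0; Σd² = 46
ρ = 1 − 6·46/(7·48) = 1 − 276/336 = 0.179

0.179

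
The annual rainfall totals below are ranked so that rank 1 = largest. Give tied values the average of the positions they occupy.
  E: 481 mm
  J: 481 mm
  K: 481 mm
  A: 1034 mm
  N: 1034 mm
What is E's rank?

Sorted (descending): 1034, 1034, 481, 481, 481
The 2 values of 1034 occupy positions 1–2 → average rank (1+2)/2 = 1.5.
The 3 values of 481 occupy positions 3–5 → average rank 4.
E has value 481 mm → rank 4.

4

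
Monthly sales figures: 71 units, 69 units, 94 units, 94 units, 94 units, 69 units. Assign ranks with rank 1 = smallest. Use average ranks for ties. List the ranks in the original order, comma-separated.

Sorted (ascending): 69, 69, 71, 94, 94, 94
The 2 values of 69 occupy positions 1–2 → average rank (1+2)/2 = 1.5.
The 3 values of 94 occupy positions 4–6 → average rank 5.

3, 1.5, 5, 5, 5, 1.5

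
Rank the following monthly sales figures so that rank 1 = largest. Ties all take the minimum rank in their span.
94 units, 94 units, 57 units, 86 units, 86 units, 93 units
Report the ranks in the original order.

1, 1, 6, 4, 4, 3

Sorted (descending): 94, 94, 93, 86, 86, 57
The 2 values of 94 occupy positions 1–2 → each gets rank 1.
The 2 values of 86 occupy positions 4–5 → each gets rank 4.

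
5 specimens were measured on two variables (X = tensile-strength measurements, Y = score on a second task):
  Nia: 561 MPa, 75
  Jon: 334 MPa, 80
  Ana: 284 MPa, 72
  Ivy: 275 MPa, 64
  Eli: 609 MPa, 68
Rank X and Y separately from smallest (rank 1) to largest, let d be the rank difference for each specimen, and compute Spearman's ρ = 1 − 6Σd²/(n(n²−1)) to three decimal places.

Ranks of variable 1: 4, 3, 2, 1, 5
Ranks of variable 2: 4, 5, 3, 1, 2
d = r₁ − r₂: 0, -2, -1, 0, 3
d²: 0, 4, 1, 0, 9; Σd² = 14
ρ = 1 − 6·14/(5·24) = 1 − 84/120 = 0.300

0.300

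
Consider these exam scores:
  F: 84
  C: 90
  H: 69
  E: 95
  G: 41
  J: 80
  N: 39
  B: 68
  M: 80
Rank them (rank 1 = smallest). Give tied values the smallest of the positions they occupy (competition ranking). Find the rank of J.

5

Sorted (ascending): 39, 41, 68, 69, 80, 80, 84, 90, 95
The 2 values of 80 occupy positions 5–6 → each gets rank 5.
J has value 80 → rank 5.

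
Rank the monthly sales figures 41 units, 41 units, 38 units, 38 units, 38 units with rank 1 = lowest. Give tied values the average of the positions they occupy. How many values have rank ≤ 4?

Sorted (ascending): 38, 38, 38, 41, 41
The 3 values of 38 occupy positions 1–3 → average rank 2.
The 2 values of 41 occupy positions 4–5 → average rank (4+5)/2 = 4.5.
Ranks ≤ 4: {2, 2, 2} → 3 values.

3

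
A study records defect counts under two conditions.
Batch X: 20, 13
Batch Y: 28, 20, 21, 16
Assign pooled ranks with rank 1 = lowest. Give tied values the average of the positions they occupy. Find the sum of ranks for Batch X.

Sorted (ascending): 13, 16, 20, 20, 21, 28
The 2 values of 20 occupy positions 3–4 → average rank (3+4)/2 = 3.5.
Batch X values → pooled ranks: 20→3.5, 13→1
Rank sum = 3.5 + 1 = 4.5

4.5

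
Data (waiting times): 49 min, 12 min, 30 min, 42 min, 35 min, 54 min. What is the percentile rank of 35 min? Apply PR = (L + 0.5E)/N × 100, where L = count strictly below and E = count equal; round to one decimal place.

41.7

N = 6.
Strictly below 35: 2. Equal to 35: 1.
PR = (2 + 0.5·1)/6 × 100 = 41.7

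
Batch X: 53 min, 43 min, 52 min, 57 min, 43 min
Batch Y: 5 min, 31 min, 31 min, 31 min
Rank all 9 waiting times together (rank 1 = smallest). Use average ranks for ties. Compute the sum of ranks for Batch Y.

Sorted (ascending): 5, 31, 31, 31, 43, 43, 52, 53, 57
The 3 values of 31 occupy positions 2–4 → average rank 3.
The 2 values of 43 occupy positions 5–6 → average rank (5+6)/2 = 5.5.
Batch Y values → pooled ranks: 5→1, 31→3, 31→3, 31→3
Rank sum = 1 + 3 + 3 + 3 = 10

10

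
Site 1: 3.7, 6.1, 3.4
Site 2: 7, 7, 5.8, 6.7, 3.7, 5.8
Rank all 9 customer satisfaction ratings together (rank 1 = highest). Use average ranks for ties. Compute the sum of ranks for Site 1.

20.5

Sorted (descending): 7, 7, 6.7, 6.1, 5.8, 5.8, 3.7, 3.7, 3.4
The 2 values of 7 occupy positions 1–2 → average rank (1+2)/2 = 1.5.
The 2 values of 5.8 occupy positions 5–6 → average rank (5+6)/2 = 5.5.
The 2 values of 3.7 occupy positions 7–8 → average rank (7+8)/2 = 7.5.
Site 1 values → pooled ranks: 3.7→7.5, 6.1→4, 3.4→9
Rank sum = 7.5 + 4 + 9 = 20.5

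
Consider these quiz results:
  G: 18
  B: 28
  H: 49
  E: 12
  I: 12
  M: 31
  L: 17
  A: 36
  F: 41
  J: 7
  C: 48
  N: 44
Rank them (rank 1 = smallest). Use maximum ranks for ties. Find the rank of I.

3

Sorted (ascending): 7, 12, 12, 17, 18, 28, 31, 36, 41, 44, 48, 49
The 2 values of 12 occupy positions 2–3 → each gets rank 3.
I has value 12 → rank 3.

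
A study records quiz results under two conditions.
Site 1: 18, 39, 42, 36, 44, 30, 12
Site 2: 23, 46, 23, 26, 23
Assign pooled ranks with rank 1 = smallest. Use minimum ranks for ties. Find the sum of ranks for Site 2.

27

Sorted (ascending): 12, 18, 23, 23, 23, 26, 30, 36, 39, 42, 44, 46
The 3 values of 23 occupy positions 3–5 → each gets rank 3.
Site 2 values → pooled ranks: 23→3, 46→12, 23→3, 26→6, 23→3
Rank sum = 3 + 12 + 3 + 6 + 3 = 27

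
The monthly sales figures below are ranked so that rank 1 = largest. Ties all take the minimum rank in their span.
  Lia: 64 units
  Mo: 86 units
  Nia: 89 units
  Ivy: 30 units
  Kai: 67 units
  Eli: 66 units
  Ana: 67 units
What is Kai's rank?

3

Sorted (descending): 89, 86, 67, 67, 66, 64, 30
The 2 values of 67 occupy positions 3–4 → each gets rank 3.
Kai has value 67 units → rank 3.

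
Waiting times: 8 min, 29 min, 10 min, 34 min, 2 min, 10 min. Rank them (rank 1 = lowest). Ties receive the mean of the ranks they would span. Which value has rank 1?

Sorted (ascending): 2, 8, 10, 10, 29, 34
The 2 values of 10 occupy positions 3–4 → average rank (3+4)/2 = 3.5.
Rank 1 → value 2.

2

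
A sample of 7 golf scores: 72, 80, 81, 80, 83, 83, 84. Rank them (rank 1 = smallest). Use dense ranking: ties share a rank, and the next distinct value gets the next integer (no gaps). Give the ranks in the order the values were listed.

Sorted (ascending): 72, 80, 80, 81, 83, 83, 84
The 2 values of 80 share dense rank 2.
The 2 values of 83 share dense rank 4.
Remaining distinct values take the next consecutive integers.

1, 2, 3, 2, 4, 4, 5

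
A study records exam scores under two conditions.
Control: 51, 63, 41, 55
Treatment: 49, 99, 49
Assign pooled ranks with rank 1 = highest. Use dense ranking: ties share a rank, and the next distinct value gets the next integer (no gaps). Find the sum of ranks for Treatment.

Sorted (descending): 99, 63, 55, 51, 49, 49, 41
The 2 values of 49 share dense rank 5.
Remaining distinct values take the next consecutive integers.
Treatment values → pooled ranks: 49→5, 99→1, 49→5
Rank sum = 5 + 1 + 5 = 11

11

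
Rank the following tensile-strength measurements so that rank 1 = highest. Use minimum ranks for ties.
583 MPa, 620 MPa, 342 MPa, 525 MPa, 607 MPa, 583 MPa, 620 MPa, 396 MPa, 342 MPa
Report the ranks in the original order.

Sorted (descending): 620, 620, 607, 583, 583, 525, 396, 342, 342
The 2 values of 620 occupy positions 1–2 → each gets rank 1.
The 2 values of 583 occupy positions 4–5 → each gets rank 4.
The 2 values of 342 occupy positions 8–9 → each gets rank 8.

4, 1, 8, 6, 3, 4, 1, 7, 8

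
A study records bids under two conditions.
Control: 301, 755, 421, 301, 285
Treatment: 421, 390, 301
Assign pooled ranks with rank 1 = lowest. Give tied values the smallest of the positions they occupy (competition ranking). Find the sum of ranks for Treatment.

Sorted (ascending): 285, 301, 301, 301, 390, 421, 421, 755
The 3 values of 301 occupy positions 2–4 → each gets rank 2.
The 2 values of 421 occupy positions 6–7 → each gets rank 6.
Treatment values → pooled ranks: 421→6, 390→5, 301→2
Rank sum = 6 + 5 + 2 = 13

13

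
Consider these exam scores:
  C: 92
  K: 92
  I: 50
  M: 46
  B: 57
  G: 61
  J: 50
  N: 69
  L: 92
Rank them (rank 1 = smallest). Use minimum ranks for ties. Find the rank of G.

Sorted (ascending): 46, 50, 50, 57, 61, 69, 92, 92, 92
The 2 values of 50 occupy positions 2–3 → each gets rank 2.
The 3 values of 92 occupy positions 7–9 → each gets rank 7.
G has value 61 → rank 5.

5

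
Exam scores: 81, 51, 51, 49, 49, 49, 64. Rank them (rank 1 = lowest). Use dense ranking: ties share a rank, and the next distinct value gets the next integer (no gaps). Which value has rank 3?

Sorted (ascending): 49, 49, 49, 51, 51, 64, 81
The 3 values of 49 share dense rank 1.
The 2 values of 51 share dense rank 2.
Remaining distinct values take the next consecutive integers.
Rank 3 → value 64.

64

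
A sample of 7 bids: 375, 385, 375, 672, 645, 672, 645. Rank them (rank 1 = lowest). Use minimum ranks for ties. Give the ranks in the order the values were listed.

1, 3, 1, 6, 4, 6, 4

Sorted (ascending): 375, 375, 385, 645, 645, 672, 672
The 2 values of 375 occupy positions 1–2 → each gets rank 1.
The 2 values of 645 occupy positions 4–5 → each gets rank 4.
The 2 values of 672 occupy positions 6–7 → each gets rank 6.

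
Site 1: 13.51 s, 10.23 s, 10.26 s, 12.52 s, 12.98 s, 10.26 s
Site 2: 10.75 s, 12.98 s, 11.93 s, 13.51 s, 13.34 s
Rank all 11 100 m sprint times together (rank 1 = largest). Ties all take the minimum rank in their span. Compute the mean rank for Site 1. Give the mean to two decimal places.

Sorted (descending): 13.51, 13.51, 13.34, 12.98, 12.98, 12.52, 11.93, 10.75, 10.26, 10.26, 10.23
The 2 values of 13.51 occupy positions 1–2 → each gets rank 1.
The 2 values of 12.98 occupy positions 4–5 → each gets rank 4.
The 2 values of 10.26 occupy positions 9–10 → each gets rank 9.
Site 1 values → pooled ranks: 13.51→1, 10.23→11, 10.26→9, 12.52→6, 12.98→4, 10.26→9
Mean rank = (1 + 11 + 9 + 6 + 4 + 9) / 6 = 6.67

6.67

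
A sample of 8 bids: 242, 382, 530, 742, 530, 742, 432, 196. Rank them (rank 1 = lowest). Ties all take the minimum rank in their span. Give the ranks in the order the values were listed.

Sorted (ascending): 196, 242, 382, 432, 530, 530, 742, 742
The 2 values of 530 occupy positions 5–6 → each gets rank 5.
The 2 values of 742 occupy positions 7–8 → each gets rank 7.

2, 3, 5, 7, 5, 7, 4, 1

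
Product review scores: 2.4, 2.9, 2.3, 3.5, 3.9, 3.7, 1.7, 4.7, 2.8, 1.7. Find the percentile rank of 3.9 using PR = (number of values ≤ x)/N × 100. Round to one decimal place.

90.0

N = 10.
Strictly below 3.9: 8. Equal to 3.9: 1.
PR = 9/10 × 100 = 90.0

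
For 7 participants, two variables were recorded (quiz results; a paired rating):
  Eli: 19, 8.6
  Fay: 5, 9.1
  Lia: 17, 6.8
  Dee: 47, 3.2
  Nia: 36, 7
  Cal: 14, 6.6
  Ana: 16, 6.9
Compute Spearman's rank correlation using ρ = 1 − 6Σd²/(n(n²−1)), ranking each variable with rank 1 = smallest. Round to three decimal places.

Ranks of variable 1: 5, 1, 4, 7, 6, 2, 3
Ranks of variable 2: 6, 7, 3, 1, 5, 2, 4
d = r₁ − r₂: -1, -6, 1, 6, 1, 0, -1
d²: 1, 36, 1, 36, 1, 0, 1; Σd² = 76
ρ = 1 − 6·76/(7·48) = 1 − 456/336 = -0.357

-0.357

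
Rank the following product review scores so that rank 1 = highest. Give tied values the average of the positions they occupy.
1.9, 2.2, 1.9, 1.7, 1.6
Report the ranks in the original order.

2.5, 1, 2.5, 4, 5

Sorted (descending): 2.2, 1.9, 1.9, 1.7, 1.6
The 2 values of 1.9 occupy positions 2–3 → average rank (2+3)/2 = 2.5.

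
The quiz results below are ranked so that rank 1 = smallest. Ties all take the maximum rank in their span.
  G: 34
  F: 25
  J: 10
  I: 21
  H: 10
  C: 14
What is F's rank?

Sorted (ascending): 10, 10, 14, 21, 25, 34
The 2 values of 10 occupy positions 1–2 → each gets rank 2.
F has value 25 → rank 5.

5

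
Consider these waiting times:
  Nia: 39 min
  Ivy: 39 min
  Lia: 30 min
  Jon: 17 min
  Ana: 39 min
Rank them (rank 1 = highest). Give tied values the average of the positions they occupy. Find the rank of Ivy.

2

Sorted (descending): 39, 39, 39, 30, 17
The 3 values of 39 occupy positions 1–3 → average rank 2.
Ivy has value 39 min → rank 2.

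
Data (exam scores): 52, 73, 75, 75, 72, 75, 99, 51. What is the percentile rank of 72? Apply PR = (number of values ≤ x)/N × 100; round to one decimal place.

37.5

N = 8.
Strictly below 72: 2. Equal to 72: 1.
PR = 3/8 × 100 = 37.5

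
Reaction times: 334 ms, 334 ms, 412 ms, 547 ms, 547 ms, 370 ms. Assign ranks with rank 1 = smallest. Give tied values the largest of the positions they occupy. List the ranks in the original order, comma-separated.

Sorted (ascending): 334, 334, 370, 412, 547, 547
The 2 values of 334 occupy positions 1–2 → each gets rank 2.
The 2 values of 547 occupy positions 5–6 → each gets rank 6.

2, 2, 4, 6, 6, 3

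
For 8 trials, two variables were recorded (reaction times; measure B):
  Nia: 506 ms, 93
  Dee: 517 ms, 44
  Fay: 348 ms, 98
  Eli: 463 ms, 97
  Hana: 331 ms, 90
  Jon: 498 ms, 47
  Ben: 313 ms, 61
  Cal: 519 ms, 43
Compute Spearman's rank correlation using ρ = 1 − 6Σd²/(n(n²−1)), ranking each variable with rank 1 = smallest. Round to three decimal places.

Ranks of variable 1: 6, 7, 3, 4, 2, 5, 1, 8
Ranks of variable 2: 6, 2, 8, 7, 5, 3, 4, 1
d = r₁ − r₂: 0, 5, -5, -3, -3, 2, -3, 7
d²: 0, 25, 25, 9, 9, 4, 9, 49; Σd² = 130
ρ = 1 − 6·130/(8·63) = 1 − 780/504 = -0.548

-0.548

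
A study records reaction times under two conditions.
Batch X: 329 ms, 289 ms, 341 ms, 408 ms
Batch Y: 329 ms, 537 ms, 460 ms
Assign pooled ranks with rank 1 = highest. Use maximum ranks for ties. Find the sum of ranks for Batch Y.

Sorted (descending): 537, 460, 408, 341, 329, 329, 289
The 2 values of 329 occupy positions 5–6 → each gets rank 6.
Batch Y values → pooled ranks: 329→6, 537→1, 460→2
Rank sum = 6 + 1 + 2 = 9

9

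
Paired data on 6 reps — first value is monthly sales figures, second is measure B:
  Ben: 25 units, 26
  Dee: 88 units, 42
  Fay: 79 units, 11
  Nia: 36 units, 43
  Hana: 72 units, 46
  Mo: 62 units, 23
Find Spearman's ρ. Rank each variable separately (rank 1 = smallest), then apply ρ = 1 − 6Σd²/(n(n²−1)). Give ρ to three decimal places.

-0.086

Ranks of variable 1: 1, 6, 5, 2, 4, 3
Ranks of variable 2: 3, 4, 1, 5, 6, 2
d = r₁ − r₂: -2, 2, 4, -3, -2, 1
d²: 4, 4, 16, 9, 4, 1; Σd² = 38
ρ = 1 − 6·38/(6·35) = 1 − 228/210 = -0.086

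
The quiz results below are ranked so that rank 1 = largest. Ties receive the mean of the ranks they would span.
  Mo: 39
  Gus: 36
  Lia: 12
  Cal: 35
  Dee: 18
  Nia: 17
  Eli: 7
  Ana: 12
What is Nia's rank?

5

Sorted (descending): 39, 36, 35, 18, 17, 12, 12, 7
The 2 values of 12 occupy positions 6–7 → average rank (6+7)/2 = 6.5.
Nia has value 17 → rank 5.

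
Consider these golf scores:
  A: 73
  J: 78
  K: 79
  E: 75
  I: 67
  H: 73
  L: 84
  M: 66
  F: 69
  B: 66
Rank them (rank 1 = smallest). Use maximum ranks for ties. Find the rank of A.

6

Sorted (ascending): 66, 66, 67, 69, 73, 73, 75, 78, 79, 84
The 2 values of 66 occupy positions 1–2 → each gets rank 2.
The 2 values of 73 occupy positions 5–6 → each gets rank 6.
A has value 73 → rank 6.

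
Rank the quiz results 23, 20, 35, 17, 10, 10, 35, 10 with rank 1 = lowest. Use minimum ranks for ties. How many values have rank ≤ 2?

Sorted (ascending): 10, 10, 10, 17, 20, 23, 35, 35
The 3 values of 10 occupy positions 1–3 → each gets rank 1.
The 2 values of 35 occupy positions 7–8 → each gets rank 7.
Ranks ≤ 2: {1, 1, 1} → 3 values.

3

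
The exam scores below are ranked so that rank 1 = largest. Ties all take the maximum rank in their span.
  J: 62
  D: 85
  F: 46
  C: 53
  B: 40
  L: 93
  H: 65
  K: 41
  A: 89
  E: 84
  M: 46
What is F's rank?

Sorted (descending): 93, 89, 85, 84, 65, 62, 53, 46, 46, 41, 40
The 2 values of 46 occupy positions 8–9 → each gets rank 9.
F has value 46 → rank 9.

9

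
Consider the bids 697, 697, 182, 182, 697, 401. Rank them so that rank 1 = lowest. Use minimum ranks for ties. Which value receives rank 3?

401

Sorted (ascending): 182, 182, 401, 697, 697, 697
The 2 values of 182 occupy positions 1–2 → each gets rank 1.
The 3 values of 697 occupy positions 4–6 → each gets rank 4.
Rank 3 → value 401.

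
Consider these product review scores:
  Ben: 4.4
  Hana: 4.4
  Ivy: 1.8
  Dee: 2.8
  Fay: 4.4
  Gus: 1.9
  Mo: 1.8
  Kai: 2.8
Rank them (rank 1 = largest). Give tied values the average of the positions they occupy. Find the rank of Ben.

Sorted (descending): 4.4, 4.4, 4.4, 2.8, 2.8, 1.9, 1.8, 1.8
The 3 values of 4.4 occupy positions 1–3 → average rank 2.
The 2 values of 2.8 occupy positions 4–5 → average rank (4+5)/2 = 4.5.
The 2 values of 1.8 occupy positions 7–8 → average rank (7+8)/2 = 7.5.
Ben has value 4.4 → rank 2.

2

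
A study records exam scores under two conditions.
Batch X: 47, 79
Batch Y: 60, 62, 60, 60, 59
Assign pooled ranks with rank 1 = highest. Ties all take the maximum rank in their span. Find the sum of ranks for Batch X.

8

Sorted (descending): 79, 62, 60, 60, 60, 59, 47
The 3 values of 60 occupy positions 3–5 → each gets rank 5.
Batch X values → pooled ranks: 47→7, 79→1
Rank sum = 7 + 1 = 8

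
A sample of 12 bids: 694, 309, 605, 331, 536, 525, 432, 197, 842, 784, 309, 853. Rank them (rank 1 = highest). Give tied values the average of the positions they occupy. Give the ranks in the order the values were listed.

4, 10.5, 5, 9, 6, 7, 8, 12, 2, 3, 10.5, 1

Sorted (descending): 853, 842, 784, 694, 605, 536, 525, 432, 331, 309, 309, 197
The 2 values of 309 occupy positions 10–11 → average rank (10+11)/2 = 10.5.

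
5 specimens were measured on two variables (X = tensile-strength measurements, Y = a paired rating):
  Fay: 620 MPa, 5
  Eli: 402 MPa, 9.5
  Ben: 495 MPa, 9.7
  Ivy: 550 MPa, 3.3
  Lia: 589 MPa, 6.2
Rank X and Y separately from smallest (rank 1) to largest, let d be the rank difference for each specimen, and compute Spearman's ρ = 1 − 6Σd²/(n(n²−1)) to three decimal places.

-0.600

Ranks of variable 1: 5, 1, 2, 3, 4
Ranks of variable 2: 2, 4, 5, 1, 3
d = r₁ − r₂: 3, -3, -3, 2, 1
d²: 9, 9, 9, 4, 1; Σd² = 32
ρ = 1 − 6·32/(5·24) = 1 − 192/120 = -0.600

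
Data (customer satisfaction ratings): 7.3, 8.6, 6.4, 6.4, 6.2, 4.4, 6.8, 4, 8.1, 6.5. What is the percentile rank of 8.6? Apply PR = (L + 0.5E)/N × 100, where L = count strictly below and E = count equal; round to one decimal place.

N = 10.
Strictly below 8.6: 9. Equal to 8.6: 1.
PR = (9 + 0.5·1)/10 × 100 = 95.0

95.0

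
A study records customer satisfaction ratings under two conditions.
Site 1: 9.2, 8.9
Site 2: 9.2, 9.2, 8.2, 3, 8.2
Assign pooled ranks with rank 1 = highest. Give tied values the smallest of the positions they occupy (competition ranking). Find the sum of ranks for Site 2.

19

Sorted (descending): 9.2, 9.2, 9.2, 8.9, 8.2, 8.2, 3
The 3 values of 9.2 occupy positions 1–3 → each gets rank 1.
The 2 values of 8.2 occupy positions 5–6 → each gets rank 5.
Site 2 values → pooled ranks: 9.2→1, 9.2→1, 8.2→5, 3→7, 8.2→5
Rank sum = 1 + 1 + 5 + 7 + 5 = 19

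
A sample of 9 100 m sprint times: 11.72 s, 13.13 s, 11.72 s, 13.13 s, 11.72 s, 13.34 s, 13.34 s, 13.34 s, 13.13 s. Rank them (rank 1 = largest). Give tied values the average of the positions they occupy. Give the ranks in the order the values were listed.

Sorted (descending): 13.34, 13.34, 13.34, 13.13, 13.13, 13.13, 11.72, 11.72, 11.72
The 3 values of 13.34 occupy positions 1–3 → average rank 2.
The 3 values of 13.13 occupy positions 4–6 → average rank 5.
The 3 values of 11.72 occupy positions 7–9 → average rank 8.

8, 5, 8, 5, 8, 2, 2, 2, 5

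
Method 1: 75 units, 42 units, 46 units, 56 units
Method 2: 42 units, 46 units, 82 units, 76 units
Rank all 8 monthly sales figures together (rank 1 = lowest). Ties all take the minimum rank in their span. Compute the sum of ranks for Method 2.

19

Sorted (ascending): 42, 42, 46, 46, 56, 75, 76, 82
The 2 values of 42 occupy positions 1–2 → each gets rank 1.
The 2 values of 46 occupy positions 3–4 → each gets rank 3.
Method 2 values → pooled ranks: 42→1, 46→3, 82→8, 76→7
Rank sum = 1 + 3 + 8 + 7 = 19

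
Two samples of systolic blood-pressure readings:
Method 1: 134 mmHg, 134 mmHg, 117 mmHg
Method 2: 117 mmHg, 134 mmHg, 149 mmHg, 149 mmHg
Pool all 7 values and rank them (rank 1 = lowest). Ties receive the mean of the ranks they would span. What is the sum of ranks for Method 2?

Sorted (ascending): 117, 117, 134, 134, 134, 149, 149
The 2 values of 117 occupy positions 1–2 → average rank (1+2)/2 = 1.5.
The 3 values of 134 occupy positions 3–5 → average rank 4.
The 2 values of 149 occupy positions 6–7 → average rank (6+7)/2 = 6.5.
Method 2 values → pooled ranks: 117→1.5, 134→4, 149→6.5, 149→6.5
Rank sum = 1.5 + 4 + 6.5 + 6.5 = 18.5

18.5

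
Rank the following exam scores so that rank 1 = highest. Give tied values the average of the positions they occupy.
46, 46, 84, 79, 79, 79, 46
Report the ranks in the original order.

6, 6, 1, 3, 3, 3, 6

Sorted (descending): 84, 79, 79, 79, 46, 46, 46
The 3 values of 79 occupy positions 2–4 → average rank 3.
The 3 values of 46 occupy positions 5–7 → average rank 6.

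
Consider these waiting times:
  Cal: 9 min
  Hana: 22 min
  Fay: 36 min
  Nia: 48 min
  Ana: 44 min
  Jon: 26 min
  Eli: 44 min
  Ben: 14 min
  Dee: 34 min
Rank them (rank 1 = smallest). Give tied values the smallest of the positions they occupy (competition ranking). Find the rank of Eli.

7

Sorted (ascending): 9, 14, 22, 26, 34, 36, 44, 44, 48
The 2 values of 44 occupy positions 7–8 → each gets rank 7.
Eli has value 44 min → rank 7.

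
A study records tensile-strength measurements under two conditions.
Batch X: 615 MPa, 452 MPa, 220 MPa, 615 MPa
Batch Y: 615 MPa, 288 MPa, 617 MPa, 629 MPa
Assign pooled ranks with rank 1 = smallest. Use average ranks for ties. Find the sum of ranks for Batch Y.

Sorted (ascending): 220, 288, 452, 615, 615, 615, 617, 629
The 3 values of 615 occupy positions 4–6 → average rank 5.
Batch Y values → pooled ranks: 615→5, 288→2, 617→7, 629→8
Rank sum = 5 + 2 + 7 + 8 = 22

22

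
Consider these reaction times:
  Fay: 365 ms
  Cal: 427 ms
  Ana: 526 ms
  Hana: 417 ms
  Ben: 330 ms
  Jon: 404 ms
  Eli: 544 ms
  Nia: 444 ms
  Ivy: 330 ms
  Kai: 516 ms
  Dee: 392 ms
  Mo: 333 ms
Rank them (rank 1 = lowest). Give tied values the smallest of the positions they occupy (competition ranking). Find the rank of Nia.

Sorted (ascending): 330, 330, 333, 365, 392, 404, 417, 427, 444, 516, 526, 544
The 2 values of 330 occupy positions 1–2 → each gets rank 1.
Nia has value 444 ms → rank 9.

9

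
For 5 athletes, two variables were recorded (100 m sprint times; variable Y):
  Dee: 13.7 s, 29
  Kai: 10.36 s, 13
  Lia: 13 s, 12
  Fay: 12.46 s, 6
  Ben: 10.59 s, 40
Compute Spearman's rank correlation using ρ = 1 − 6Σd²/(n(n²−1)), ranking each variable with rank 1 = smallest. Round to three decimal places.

Ranks of variable 1: 5, 1, 4, 3, 2
Ranks of variable 2: 4, 3, 2, 1, 5
d = r₁ − r₂: 1, -2, 2, 2, -3
d²: 1, 4, 4, 4, 9; Σd² = 22
ρ = 1 − 6·22/(5·24) = 1 − 132/120 = -0.100

-0.100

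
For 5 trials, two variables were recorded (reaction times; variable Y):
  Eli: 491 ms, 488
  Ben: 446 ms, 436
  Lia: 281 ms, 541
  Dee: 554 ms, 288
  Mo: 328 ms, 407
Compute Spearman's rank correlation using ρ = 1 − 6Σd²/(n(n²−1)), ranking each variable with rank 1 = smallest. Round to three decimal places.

-0.600

Ranks of variable 1: 4, 3, 1, 5, 2
Ranks of variable 2: 4, 3, 5, 1, 2
d = r₁ − r₂: 0, 0, -4, 4, 0
d²: 0, 0, 16, 16, 0; Σd² = 32
ρ = 1 − 6·32/(5·24) = 1 − 192/120 = -0.600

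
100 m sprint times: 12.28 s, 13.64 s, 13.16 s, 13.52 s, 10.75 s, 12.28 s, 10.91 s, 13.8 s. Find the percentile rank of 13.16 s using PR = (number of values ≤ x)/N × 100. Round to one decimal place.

62.5

N = 8.
Strictly below 13.16: 4. Equal to 13.16: 1.
PR = 5/8 × 100 = 62.5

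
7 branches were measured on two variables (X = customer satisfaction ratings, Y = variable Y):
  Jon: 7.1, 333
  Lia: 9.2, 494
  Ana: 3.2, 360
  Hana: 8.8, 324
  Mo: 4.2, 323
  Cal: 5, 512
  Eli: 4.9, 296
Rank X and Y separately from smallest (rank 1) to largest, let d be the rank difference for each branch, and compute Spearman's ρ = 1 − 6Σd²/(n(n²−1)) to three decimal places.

Ranks of variable 1: 5, 7, 1, 6, 2, 4, 3
Ranks of variable 2: 4, 6, 5, 3, 2, 7, 1
d = r₁ − r₂: 1, 1, -4, 3, 0, -3, 2
d²: 1, 1, 16, 9, 0, 9, 4; Σd² = 40
ρ = 1 − 6·40/(7·48) = 1 − 240/336 = 0.286

0.286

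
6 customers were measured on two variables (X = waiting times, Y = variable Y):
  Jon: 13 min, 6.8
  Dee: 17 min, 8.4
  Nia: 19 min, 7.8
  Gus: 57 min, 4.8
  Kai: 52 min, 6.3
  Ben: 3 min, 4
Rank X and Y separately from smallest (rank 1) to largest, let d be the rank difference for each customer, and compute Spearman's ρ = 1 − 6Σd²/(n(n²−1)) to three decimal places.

0.029

Ranks of variable 1: 2, 3, 4, 6, 5, 1
Ranks of variable 2: 4, 6, 5, 2, 3, 1
d = r₁ − r₂: -2, -3, -1, 4, 2, 0
d²: 4, 9, 1, 16, 4, 0; Σd² = 34
ρ = 1 − 6·34/(6·35) = 1 − 204/210 = 0.029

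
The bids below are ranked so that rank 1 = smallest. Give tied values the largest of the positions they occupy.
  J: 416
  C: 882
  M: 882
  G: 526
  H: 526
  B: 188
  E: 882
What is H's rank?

4

Sorted (ascending): 188, 416, 526, 526, 882, 882, 882
The 2 values of 526 occupy positions 3–4 → each gets rank 4.
The 3 values of 882 occupy positions 5–7 → each gets rank 7.
H has value 526 → rank 4.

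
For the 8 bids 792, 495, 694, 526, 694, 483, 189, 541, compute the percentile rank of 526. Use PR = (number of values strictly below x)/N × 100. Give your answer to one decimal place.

N = 8.
Strictly below 526: 3. Equal to 526: 1.
PR = 3/8 × 100 = 37.5

37.5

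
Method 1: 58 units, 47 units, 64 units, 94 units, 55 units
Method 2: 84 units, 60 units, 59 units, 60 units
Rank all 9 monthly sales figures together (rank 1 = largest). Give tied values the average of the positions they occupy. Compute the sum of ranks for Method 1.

28

Sorted (descending): 94, 84, 64, 60, 60, 59, 58, 55, 47
The 2 values of 60 occupy positions 4–5 → average rank (4+5)/2 = 4.5.
Method 1 values → pooled ranks: 58→7, 47→9, 64→3, 94→1, 55→8
Rank sum = 7 + 9 + 3 + 1 + 8 = 28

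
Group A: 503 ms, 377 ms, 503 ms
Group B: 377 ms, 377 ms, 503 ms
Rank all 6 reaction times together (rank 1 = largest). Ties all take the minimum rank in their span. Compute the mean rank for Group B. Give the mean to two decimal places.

Sorted (descending): 503, 503, 503, 377, 377, 377
The 3 values of 503 occupy positions 1–3 → each gets rank 1.
The 3 values of 377 occupy positions 4–6 → each gets rank 4.
Group B values → pooled ranks: 377→4, 377→4, 503→1
Mean rank = (4 + 4 + 1) / 3 = 3.00

3.00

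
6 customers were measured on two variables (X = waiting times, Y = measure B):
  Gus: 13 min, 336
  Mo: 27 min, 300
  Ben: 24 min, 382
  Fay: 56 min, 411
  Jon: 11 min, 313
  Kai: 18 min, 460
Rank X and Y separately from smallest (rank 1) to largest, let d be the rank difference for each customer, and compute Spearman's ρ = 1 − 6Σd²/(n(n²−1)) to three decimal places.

Ranks of variable 1: 2, 5, 4, 6, 1, 3
Ranks of variable 2: 3, 1, 4, 5, 2, 6
d = r₁ − r₂: -1, 4, 0, 1, -1, -3
d²: 1, 16, 0, 1, 1, 9; Σd² = 28
ρ = 1 − 6·28/(6·35) = 1 − 168/210 = 0.200

0.200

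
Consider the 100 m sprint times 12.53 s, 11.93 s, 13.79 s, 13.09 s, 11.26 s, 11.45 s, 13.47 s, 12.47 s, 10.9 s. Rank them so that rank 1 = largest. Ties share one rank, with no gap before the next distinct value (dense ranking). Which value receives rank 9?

10.9

Sorted (descending): 13.79, 13.47, 13.09, 12.53, 12.47, 11.93, 11.45, 11.26, 10.9
No ties — each value takes its position as its rank.
Rank 9 → value 10.9.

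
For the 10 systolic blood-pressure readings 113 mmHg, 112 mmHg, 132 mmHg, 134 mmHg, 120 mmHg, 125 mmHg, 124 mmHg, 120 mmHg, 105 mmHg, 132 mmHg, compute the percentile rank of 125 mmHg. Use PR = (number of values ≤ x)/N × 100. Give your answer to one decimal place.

70.0

N = 10.
Strictly below 125: 6. Equal to 125: 1.
PR = 7/10 × 100 = 70.0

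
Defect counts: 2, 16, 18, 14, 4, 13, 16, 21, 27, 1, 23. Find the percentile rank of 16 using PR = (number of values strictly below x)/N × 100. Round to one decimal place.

45.5

N = 11.
Strictly below 16: 5. Equal to 16: 2.
PR = 5/11 × 100 = 45.5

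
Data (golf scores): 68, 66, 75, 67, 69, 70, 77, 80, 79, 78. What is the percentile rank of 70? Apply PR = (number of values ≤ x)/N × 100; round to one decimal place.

50.0

N = 10.
Strictly below 70: 4. Equal to 70: 1.
PR = 5/10 × 100 = 50.0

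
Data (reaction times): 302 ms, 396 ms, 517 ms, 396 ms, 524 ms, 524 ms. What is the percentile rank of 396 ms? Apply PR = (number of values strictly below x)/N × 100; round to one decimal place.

N = 6.
Strictly below 396: 1. Equal to 396: 2.
PR = 1/6 × 100 = 16.7

16.7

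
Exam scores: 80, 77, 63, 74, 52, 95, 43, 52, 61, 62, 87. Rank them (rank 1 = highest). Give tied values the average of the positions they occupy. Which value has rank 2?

87

Sorted (descending): 95, 87, 80, 77, 74, 63, 62, 61, 52, 52, 43
The 2 values of 52 occupy positions 9–10 → average rank (9+10)/2 = 9.5.
Rank 2 → value 87.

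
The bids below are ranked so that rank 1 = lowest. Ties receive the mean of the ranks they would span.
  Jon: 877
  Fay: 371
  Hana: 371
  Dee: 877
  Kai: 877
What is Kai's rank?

4

Sorted (ascending): 371, 371, 877, 877, 877
The 2 values of 371 occupy positions 1–2 → average rank (1+2)/2 = 1.5.
The 3 values of 877 occupy positions 3–5 → average rank 4.
Kai has value 877 → rank 4.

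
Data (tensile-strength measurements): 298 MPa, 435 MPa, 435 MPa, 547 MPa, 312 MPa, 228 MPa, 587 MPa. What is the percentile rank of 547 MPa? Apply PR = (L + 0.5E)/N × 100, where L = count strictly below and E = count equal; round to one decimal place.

N = 7.
Strictly below 547: 5. Equal to 547: 1.
PR = (5 + 0.5·1)/7 × 100 = 78.6

78.6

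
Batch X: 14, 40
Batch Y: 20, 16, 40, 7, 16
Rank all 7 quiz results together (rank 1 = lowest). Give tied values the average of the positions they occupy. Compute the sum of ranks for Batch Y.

19.5

Sorted (ascending): 7, 14, 16, 16, 20, 40, 40
The 2 values of 16 occupy positions 3–4 → average rank (3+4)/2 = 3.5.
The 2 values of 40 occupy positions 6–7 → average rank (6+7)/2 = 6.5.
Batch Y values → pooled ranks: 20→5, 16→3.5, 40→6.5, 7→1, 16→3.5
Rank sum = 5 + 3.5 + 6.5 + 1 + 3.5 = 19.5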